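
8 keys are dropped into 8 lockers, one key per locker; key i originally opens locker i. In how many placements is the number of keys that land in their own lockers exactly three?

2464

Choose which 3 of the 8 are fixed: C(8,3) = 56.
The other 5 form a derangement: !5 = 44.
Total: 56 × 44 = 2464.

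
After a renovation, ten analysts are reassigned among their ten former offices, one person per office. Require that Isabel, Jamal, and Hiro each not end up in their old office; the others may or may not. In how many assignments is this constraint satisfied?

Inclusion-exclusion on the 3 forbidden self-matches:
Σ_{j=0}^{3} (-1)^j C(3,j)(10-j)!
= C(3,0)·10! - C(3,1)·9! + C(3,2)·8! - C(3,3)·7!
= 3628800 - 1088640 + 120960 - 5040
= 2656080

2656080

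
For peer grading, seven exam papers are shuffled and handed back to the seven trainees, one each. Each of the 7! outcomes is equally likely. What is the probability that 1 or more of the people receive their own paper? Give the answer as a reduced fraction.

Favorable outcomes: Σ_{i≥1} C(7,i)·!(7-i) = 7·265 + 21·44 + 35·9 + 35·2 + 21·1 + 7·0 + 1·1 = 3186.
Total outcomes: 7! = 5040.
Probability = 3186/5040 = 177/280.

177/280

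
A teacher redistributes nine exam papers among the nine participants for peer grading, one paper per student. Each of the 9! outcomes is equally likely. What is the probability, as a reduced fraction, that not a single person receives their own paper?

Favorable outcomes: !9 = 133496.
Total outcomes: 9! = 362880.
Probability = 133496/362880 = 16687/45360.

16687/45360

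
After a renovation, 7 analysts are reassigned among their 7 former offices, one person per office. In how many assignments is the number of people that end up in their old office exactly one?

1855

Choose which one of the 7 is fixed: C(7,1) = 7.
The other 6 form a derangement: !6 = 265.
Total: 7 × 265 = 1855.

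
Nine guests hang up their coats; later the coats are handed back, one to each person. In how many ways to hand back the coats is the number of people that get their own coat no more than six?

Sum C(9,i)·!(9-i) for i = 0..6:
  i=0: C(9,0)·!9 = 1·133496 = 133496
  i=1: C(9,1)·!8 = 9·14833 = 133497
  i=2: C(9,2)·!7 = 36·1854 = 66744
  i=3: C(9,3)·!6 = 84·265 = 22260
  i=4: C(9,4)·!5 = 126·44 = 5544
  i=5: C(9,5)·!4 = 126·9 = 1134
  i=6: C(9,6)·!3 = 84·2 = 168
Total = 362843.

362843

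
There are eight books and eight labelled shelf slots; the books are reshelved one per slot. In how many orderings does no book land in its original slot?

Recurrence: !8 = 7·(!7 + !6).
!8 = 7·(1854 + 265) = 7·2119 = 14833

14833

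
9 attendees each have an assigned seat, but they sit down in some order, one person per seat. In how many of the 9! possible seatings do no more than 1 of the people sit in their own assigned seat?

# with exactly i fixed is C(9,i)·!(9-i); sum over i=0..1:
  i=0: C(9,0)·!9 = 1·133496 = 133496
  i=1: C(9,1)·!8 = 9·14833 = 133497
Total = 266993.

266993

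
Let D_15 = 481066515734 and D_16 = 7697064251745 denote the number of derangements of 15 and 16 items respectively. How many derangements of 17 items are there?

130850092279664

D_17 = (17-1)·(D_16 + D_15) = 16·(7697064251745 + 481066515734) = 16·8178130767479 = 130850092279664.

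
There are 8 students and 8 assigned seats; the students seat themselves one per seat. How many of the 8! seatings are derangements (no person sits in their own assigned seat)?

Use !n = n·!(n-1) + (-1)^n.
!8 = 8·1854 + 1 = 14833

14833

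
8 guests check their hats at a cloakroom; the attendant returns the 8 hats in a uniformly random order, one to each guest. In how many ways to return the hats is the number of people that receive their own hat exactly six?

28

Pick the 6 fixed positions: C(8,6) = 28 ways.
The other 2 form a derangement: !2 = 1.
Total: 28 × 1 = 28.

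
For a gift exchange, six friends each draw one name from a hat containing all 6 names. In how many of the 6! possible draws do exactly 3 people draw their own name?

Choose which 3 of the 6 are fixed: C(6,3) = 20.
The other 3 form a derangement: !3 = 2.
Total: 20 × 2 = 40.

40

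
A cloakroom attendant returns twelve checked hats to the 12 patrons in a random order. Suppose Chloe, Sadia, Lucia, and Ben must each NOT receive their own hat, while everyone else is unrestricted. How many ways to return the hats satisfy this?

339696000

Inclusion-exclusion on the 4 forbidden self-matches:
Σ_{j=0}^{4} (-1)^j C(4,j)(12-j)!
= C(4,0)·12! - C(4,1)·11! + C(4,2)·10! - C(4,3)·9! + C(4,4)·8!
= 479001600 - 159667200 + 21772800 - 1451520 + 40320
= 339696000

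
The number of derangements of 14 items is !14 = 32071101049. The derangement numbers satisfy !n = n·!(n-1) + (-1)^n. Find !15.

!15 = 15·32071101049 - 1 = 481066515734.

481066515734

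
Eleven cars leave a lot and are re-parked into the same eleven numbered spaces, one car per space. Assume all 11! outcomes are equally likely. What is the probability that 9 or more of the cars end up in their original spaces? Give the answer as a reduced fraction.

Favorable outcomes: Σ_{i≥9} C(11,i)·!(11-i) = 55·1 + 11·0 + 1·1 = 56.
Total outcomes: 11! = 39916800.
Probability = 56/39916800 = 1/712800.

1/712800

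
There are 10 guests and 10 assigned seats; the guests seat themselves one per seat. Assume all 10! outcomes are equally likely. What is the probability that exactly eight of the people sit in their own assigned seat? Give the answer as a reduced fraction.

Favorable outcomes: C(10,8)·!2 = 45·1 = 45.
Total outcomes: 10! = 3628800.
Probability = 45/3628800 = 1/80640.

1/80640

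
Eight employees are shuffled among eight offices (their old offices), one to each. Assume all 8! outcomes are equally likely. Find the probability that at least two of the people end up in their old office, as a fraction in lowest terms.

Favorable outcomes: Σ_{i≥2} C(8,i)·!(8-i) = 28·265 + 56·44 + 70·9 + 56·2 + 28·1 + 8·0 + 1·1 = 10655.
Total outcomes: 8! = 40320.
Probability = 10655/40320 = 2131/8064.

2131/8064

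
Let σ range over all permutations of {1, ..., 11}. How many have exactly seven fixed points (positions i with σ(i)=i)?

2970

Pick the 7 fixed positions: C(11,7) = 330 ways.
The other 4 form a derangement: !4 = 9.
Total: 330 × 9 = 2970.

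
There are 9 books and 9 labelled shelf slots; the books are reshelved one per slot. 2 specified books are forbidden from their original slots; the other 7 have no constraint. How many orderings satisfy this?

287280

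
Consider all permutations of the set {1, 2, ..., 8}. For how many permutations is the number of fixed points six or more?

29

Sum C(8,i)·!(8-i) for i = 6..8:
  i=6: C(8,6)·!2 = 28·1 = 28
  i=7: C(8,7)·!1 = 8·0 = 0
  i=8: C(8,8)·!0 = 1·1 = 1
Total = 29.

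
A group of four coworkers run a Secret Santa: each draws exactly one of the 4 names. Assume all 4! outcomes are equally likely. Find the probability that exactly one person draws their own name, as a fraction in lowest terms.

Favorable outcomes: C(4,1)·!3 = 4·2 = 8.
Total outcomes: 4! = 24.
Probability = 8/24 = 1/3.

1/3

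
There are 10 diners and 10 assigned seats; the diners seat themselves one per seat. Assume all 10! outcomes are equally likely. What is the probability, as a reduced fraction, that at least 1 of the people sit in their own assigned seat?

Favorable outcomes: Σ_{i≥1} C(10,i)·!(10-i) = 10·133496 + 45·14833 + 120·1854 + 210·265 + 252·44 + 210·9 + 120·2 + 45·1 + 10·0 + 1·1 = 2293839.
Total outcomes: 10! = 3628800.
Probability = 2293839/3628800 = 28319/44800.

28319/44800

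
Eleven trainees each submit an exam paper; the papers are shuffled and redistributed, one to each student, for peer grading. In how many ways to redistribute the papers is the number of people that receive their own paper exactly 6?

20328

Pick the 6 fixed positions: C(11,6) = 462 ways.
The other 5 form a derangement: !5 = 44.
Total: 462 × 44 = 20328.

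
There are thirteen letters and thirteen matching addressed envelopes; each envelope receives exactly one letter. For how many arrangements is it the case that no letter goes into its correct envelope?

Use !n = n·!(n-1) + (-1)^n.
!13 = 13·176214841 - 1 = 2290792932

2290792932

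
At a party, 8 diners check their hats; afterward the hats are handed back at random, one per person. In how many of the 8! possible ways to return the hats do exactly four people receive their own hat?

630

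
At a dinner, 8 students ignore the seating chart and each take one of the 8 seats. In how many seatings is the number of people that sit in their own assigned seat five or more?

141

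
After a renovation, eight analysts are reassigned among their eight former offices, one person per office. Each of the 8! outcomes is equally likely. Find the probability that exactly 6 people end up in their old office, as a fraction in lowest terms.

1/1440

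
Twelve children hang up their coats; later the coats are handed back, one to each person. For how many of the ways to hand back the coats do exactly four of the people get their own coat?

7342335

Pick the 4 fixed positions: C(12,4) = 495 ways.
The remaining 8 must be deranged: !8 = 14833.
Total: 495 × 14833 = 7342335.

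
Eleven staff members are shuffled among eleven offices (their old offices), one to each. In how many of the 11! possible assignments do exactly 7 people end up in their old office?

Pick the 7 fixed positions: C(11,7) = 330 ways.
The other 4 form a derangement: !4 = 9.
Total: 330 × 9 = 2970.

2970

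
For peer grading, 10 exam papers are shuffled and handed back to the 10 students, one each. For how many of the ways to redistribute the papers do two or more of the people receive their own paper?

958879

Sum C(10,i)·!(10-i) for i = 2..10:
  i=2: C(10,2)·!8 = 45·14833 = 667485
  i=3: C(10,3)·!7 = 120·1854 = 222480
  i=4: C(10,4)·!6 = 210·265 = 55650
  i=5: C(10,5)·!5 = 252·44 = 11088
  i=6: C(10,6)·!4 = 210·9 = 1890
  i=7: C(10,7)·!3 = 120·2 = 240
  i=8: C(10,8)·!2 = 45·1 = 45
  i=9: C(10,9)·!1 = 10·0 = 0
  i=10: C(10,10)·!0 = 1·1 = 1
Total = 958879.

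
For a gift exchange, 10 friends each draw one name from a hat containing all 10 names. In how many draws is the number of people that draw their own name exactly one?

1334960

Choose which one of the 10 is fixed: C(10,1) = 10.
The remaining 9 must be deranged: !9 = 133496.
Total: 10 × 133496 = 1334960.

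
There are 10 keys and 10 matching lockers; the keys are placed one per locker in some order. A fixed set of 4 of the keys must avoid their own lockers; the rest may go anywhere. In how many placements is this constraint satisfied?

2399760

Let A_j be the event that the j-th constrained one is fixed. By inclusion-exclusion over the 4 events:
Σ_{j=0}^{4} (-1)^j C(4,j)(10-j)!
= C(4,0)·10! - C(4,1)·9! + C(4,2)·8! - C(4,3)·7! + C(4,4)·6!
= 3628800 - 1451520 + 241920 - 20160 + 720
= 2399760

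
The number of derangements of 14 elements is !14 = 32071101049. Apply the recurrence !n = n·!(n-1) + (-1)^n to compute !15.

!15 = 15·32071101049 - 1 = 481066515734.

481066515734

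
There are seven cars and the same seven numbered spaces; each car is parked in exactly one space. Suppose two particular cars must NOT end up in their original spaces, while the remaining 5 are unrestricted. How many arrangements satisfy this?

3720

Inclusion-exclusion on the 2 forbidden self-matches:
Σ_{j=0}^{2} (-1)^j C(2,j)(7-j)!
= C(2,0)·7! - C(2,1)·6! + C(2,2)·5!
= 5040 - 1440 + 120
= 3720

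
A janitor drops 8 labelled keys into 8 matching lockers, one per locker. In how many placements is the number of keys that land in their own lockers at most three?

39549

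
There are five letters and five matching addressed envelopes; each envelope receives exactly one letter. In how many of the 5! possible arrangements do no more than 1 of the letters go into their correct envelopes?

Sum C(5,i)·!(5-i) for i = 0..1:
  i=0: C(5,0)·!5 = 1·44 = 44
  i=1: C(5,1)·!4 = 5·9 = 45
Total = 89.

89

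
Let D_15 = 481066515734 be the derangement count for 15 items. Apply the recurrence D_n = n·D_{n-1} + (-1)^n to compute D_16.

7697064251745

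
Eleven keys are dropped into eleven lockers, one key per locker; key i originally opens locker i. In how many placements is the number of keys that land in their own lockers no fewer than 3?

Sum C(11,i)·!(11-i) for i = 3..11:
  i=3: C(11,3)·!8 = 165·14833 = 2447445
  i=4: C(11,4)·!7 = 330·1854 = 611820
  i=5: C(11,5)·!6 = 462·265 = 122430
  i=6: C(11,6)·!5 = 462·44 = 20328
  i=7: C(11,7)·!4 = 330·9 = 2970
  i=8: C(11,8)·!3 = 165·2 = 330
  i=9: C(11,9)·!2 = 55·1 = 55
  i=10: C(11,10)·!1 = 11·0 = 0
  i=11: C(11,11)·!0 = 1·1 = 1
Total = 3205379.

3205379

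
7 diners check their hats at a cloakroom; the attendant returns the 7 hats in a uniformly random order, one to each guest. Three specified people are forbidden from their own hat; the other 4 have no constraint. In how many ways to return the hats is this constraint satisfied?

Let A_j be the event that the j-th constrained one is fixed. By inclusion-exclusion over the 3 events:
Σ_{j=0}^{3} (-1)^j C(3,j)(7-j)!
= C(3,0)·7! - C(3,1)·6! + C(3,2)·5! - C(3,3)·4!
= 5040 - 2160 + 360 - 24
= 3216

3216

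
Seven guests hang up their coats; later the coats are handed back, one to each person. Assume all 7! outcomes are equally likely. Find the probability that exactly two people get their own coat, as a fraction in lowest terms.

Favorable outcomes: C(7,2)·!5 = 21·44 = 924.
Total outcomes: 7! = 5040.
Probability = 924/5040 = 11/60.

11/60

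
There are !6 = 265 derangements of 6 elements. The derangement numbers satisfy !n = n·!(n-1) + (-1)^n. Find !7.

!7 = 7·265 - 1 = 1854.

1854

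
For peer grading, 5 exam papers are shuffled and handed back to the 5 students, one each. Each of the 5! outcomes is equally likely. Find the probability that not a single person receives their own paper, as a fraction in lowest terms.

11/30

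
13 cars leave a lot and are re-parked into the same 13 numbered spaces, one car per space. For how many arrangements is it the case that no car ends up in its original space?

2290792932

!13 = 13! · Σ_{k=0}^{13} (-1)^k/k!
= 13! - 13!/1! + 13!/2! - 13!/3! + 13!/4! - 13!/5! + 13!/6! - 13!/7! + 13!/8! - 13!/9! + 13!/10! - 13!/11! + 13!/12! - 13!/13!
= 6227020800 - 6227020800 + 3113510400 - 1037836800 + 259459200 - 51891840 + 8648640 - 1235520 + 154440 - 17160 + 1716 - 156 + 13 - 1
= 2290792932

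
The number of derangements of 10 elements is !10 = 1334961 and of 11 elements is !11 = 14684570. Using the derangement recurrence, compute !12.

!12 = (12-1)·(!11 + !10) = 11·(14684570 + 1334961) = 11·16019531 = 176214841.

176214841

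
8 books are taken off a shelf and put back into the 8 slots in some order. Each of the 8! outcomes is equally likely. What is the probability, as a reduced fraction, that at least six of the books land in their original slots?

29/40320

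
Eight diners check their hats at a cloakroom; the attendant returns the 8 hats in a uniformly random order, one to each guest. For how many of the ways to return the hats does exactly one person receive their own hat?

Pick the single fixed position: C(8,1) = 8 ways.
The remaining 7 must be deranged: !7 = 1854.
Total: 8 × 1854 = 14832.

14832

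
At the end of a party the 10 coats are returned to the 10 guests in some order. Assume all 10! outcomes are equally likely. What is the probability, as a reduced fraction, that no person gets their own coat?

Favorable outcomes: !10 = 1334961.
Total outcomes: 10! = 3628800.
Probability = 1334961/3628800 = 16481/44800.

16481/44800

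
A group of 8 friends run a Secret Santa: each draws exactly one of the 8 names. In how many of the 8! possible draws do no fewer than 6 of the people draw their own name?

# with exactly i fixed is C(8,i)·!(8-i); sum over i=6..8:
  i=6: C(8,6)·!2 = 28·1 = 28
  i=7: C(8,7)·!1 = 8·0 = 0
  i=8: C(8,8)·!0 = 1·1 = 1
Total = 29.

29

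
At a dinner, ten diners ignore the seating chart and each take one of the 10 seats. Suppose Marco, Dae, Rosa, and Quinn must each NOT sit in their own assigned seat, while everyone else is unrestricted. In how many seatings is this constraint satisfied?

Inclusion-exclusion on the 4 forbidden self-matches:
Σ_{j=0}^{4} (-1)^j C(4,j)(10-j)!
= C(4,0)·10! - C(4,1)·9! + C(4,2)·8! - C(4,3)·7! + C(4,4)·6!
= 3628800 - 1451520 + 241920 - 20160 + 720
= 2399760

2399760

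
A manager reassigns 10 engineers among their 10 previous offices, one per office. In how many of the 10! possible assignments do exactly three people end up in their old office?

222480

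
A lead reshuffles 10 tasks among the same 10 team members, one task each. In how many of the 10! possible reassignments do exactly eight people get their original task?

Choose which 8 of the 10 are fixed: C(10,8) = 45.
The remaining 2 must be deranged: !2 = 1.
Total: 45 × 1 = 45.

45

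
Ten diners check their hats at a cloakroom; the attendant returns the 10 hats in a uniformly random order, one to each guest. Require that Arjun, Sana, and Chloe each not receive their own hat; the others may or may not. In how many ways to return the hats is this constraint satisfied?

Inclusion-exclusion on the 3 forbidden self-matches:
Σ_{j=0}^{3} (-1)^j C(3,j)(10-j)!
= C(3,0)·10! - C(3,1)·9! + C(3,2)·8! - C(3,3)·7!
= 3628800 - 1088640 + 120960 - 5040
= 2656080

2656080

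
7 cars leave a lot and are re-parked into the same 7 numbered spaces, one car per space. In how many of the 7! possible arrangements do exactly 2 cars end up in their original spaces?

924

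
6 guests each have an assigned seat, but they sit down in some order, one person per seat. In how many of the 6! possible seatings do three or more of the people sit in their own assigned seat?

56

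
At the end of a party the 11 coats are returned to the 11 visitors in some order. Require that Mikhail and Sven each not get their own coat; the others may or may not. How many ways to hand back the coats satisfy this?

Inclusion-exclusion on the 2 forbidden self-matches:
Σ_{j=0}^{2} (-1)^j C(2,j)(11-j)!
= C(2,0)·11! - C(2,1)·10! + C(2,2)·9!
= 39916800 - 7257600 + 362880
= 33022080

33022080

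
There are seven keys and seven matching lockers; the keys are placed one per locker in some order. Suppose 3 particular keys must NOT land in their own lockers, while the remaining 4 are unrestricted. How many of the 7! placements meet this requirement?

Let A_j be the event that the j-th constrained one is fixed. By inclusion-exclusion over the 3 events:
Σ_{j=0}^{3} (-1)^j C(3,j)(7-j)!
= C(3,0)·7! - C(3,1)·6! + C(3,2)·5! - C(3,3)·4!
= 5040 - 2160 + 360 - 24
= 3216

3216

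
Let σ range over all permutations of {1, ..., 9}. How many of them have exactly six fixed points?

168

Pick the 6 fixed positions: C(9,6) = 84 ways.
The remaining 3 must be deranged: !3 = 2.
Total: 84 × 2 = 168.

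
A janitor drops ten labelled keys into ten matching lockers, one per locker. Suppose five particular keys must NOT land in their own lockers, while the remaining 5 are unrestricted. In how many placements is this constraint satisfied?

2170680

Inclusion-exclusion on the 5 forbidden self-matches:
Σ_{j=0}^{5} (-1)^j C(5,j)(10-j)!
= C(5,0)·10! - C(5,1)·9! + C(5,2)·8! - C(5,3)·7! + C(5,4)·6! - C(5,5)·5!
= 3628800 - 1814400 + 403200 - 50400 + 3600 - 120
= 2170680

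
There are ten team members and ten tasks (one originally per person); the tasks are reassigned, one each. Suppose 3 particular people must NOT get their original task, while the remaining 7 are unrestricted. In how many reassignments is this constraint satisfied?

Let A_j be the event that the j-th constrained one is fixed. By inclusion-exclusion over the 3 events:
Σ_{j=0}^{3} (-1)^j C(3,j)(10-j)!
= C(3,0)·10! - C(3,1)·9! + C(3,2)·8! - C(3,3)·7!
= 3628800 - 1088640 + 120960 - 5040
= 2656080

2656080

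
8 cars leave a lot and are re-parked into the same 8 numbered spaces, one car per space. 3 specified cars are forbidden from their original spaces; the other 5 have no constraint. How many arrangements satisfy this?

27240

Let A_j be the event that the j-th constrained one is fixed. By inclusion-exclusion over the 3 events:
Σ_{j=0}^{3} (-1)^j C(3,j)(8-j)!
= C(3,0)·8! - C(3,1)·7! + C(3,2)·6! - C(3,3)·5!
= 40320 - 15120 + 2160 - 120
= 27240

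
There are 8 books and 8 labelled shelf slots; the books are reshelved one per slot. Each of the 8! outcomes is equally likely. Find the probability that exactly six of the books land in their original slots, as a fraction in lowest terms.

1/1440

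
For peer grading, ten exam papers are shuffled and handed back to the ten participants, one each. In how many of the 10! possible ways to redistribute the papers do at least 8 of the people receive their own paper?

46

# with exactly i fixed is C(10,i)·!(10-i); sum over i=8..10:
  i=8: C(10,8)·!2 = 45·1 = 45
  i=9: C(10,9)·!1 = 10·0 = 0
  i=10: C(10,10)·!0 = 1·1 = 1
Total = 46.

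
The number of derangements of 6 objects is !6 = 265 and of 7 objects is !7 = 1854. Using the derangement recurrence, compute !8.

14833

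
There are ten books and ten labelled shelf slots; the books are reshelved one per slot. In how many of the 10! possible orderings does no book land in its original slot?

1334961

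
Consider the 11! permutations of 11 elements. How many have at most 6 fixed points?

Sum C(11,i)·!(11-i) for i = 0..6:
  i=0: C(11,0)·!11 = 1·14684570 = 14684570
  i=1: C(11,1)·!10 = 11·1334961 = 14684571
  i=2: C(11,2)·!9 = 55·133496 = 7342280
  i=3: C(11,3)·!8 = 165·14833 = 2447445
  i=4: C(11,4)·!7 = 330·1854 = 611820
  i=5: C(11,5)·!6 = 462·265 = 122430
  i=6: C(11,6)·!5 = 462·44 = 20328
Total = 39913444.

39913444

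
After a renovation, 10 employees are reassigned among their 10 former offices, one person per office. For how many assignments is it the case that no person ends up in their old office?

1334961

!10 is the nearest integer to 10!/e.
10! = 3628800, and 3628800/e ≈ 1334960.92, so !10 = 1334961.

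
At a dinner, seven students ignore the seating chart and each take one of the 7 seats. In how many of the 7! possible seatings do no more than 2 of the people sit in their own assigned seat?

4633

# with exactly i fixed is C(7,i)·!(7-i); sum over i=0..2:
  i=0: C(7,0)·!7 = 1·1854 = 1854
  i=1: C(7,1)·!6 = 7·265 = 1855
  i=2: C(7,2)·!5 = 21·44 = 924
Total = 4633.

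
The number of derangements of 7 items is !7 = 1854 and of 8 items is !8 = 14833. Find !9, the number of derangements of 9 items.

!9 = (9-1)·(!8 + !7) = 8·(14833 + 1854) = 8·16687 = 133496.

133496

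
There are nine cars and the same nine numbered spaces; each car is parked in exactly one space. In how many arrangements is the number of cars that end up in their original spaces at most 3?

355997

Sum C(9,i)·!(9-i) for i = 0..3:
  i=0: C(9,0)·!9 = 1·133496 = 133496
  i=1: C(9,1)·!8 = 9·14833 = 133497
  i=2: C(9,2)·!7 = 36·1854 = 66744
  i=3: C(9,3)·!6 = 84·265 = 22260
Total = 355997.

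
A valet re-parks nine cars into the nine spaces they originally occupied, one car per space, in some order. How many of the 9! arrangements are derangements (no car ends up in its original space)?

Use !n = (n-1)(!(n-1) + !(n-2)).
!9 = 8·(14833 + 1854) = 8·16687 = 133496

133496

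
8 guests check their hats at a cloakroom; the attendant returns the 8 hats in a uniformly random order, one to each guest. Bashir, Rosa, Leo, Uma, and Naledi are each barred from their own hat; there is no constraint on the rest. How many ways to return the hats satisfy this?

Inclusion-exclusion on the 5 forbidden self-matches:
Σ_{j=0}^{5} (-1)^j C(5,j)(8-j)!
= C(5,0)·8! - C(5,1)·7! + C(5,2)·6! - C(5,3)·5! + C(5,4)·4! - C(5,5)·3!
= 40320 - 25200 + 7200 - 1200 + 120 - 6
= 21234

21234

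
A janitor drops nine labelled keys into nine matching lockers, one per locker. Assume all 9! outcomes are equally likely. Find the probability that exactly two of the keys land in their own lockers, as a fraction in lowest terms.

Favorable outcomes: C(9,2)·!7 = 36·1854 = 66744.
Total outcomes: 9! = 362880.
Probability = 66744/362880 = 103/560.

103/560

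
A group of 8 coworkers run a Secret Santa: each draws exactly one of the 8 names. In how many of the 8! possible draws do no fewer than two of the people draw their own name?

Sum C(8,i)·!(8-i) for i = 2..8:
  i=2: C(8,2)·!6 = 28·265 = 7420
  i=3: C(8,3)·!5 = 56·44 = 2464
  i=4: C(8,4)·!4 = 70·9 = 630
  i=5: C(8,5)·!3 = 56·2 = 112
  i=6: C(8,6)·!2 = 28·1 = 28
  i=7: C(8,7)·!1 = 8·0 = 0
  i=8: C(8,8)·!0 = 1·1 = 1
Total = 10655.

10655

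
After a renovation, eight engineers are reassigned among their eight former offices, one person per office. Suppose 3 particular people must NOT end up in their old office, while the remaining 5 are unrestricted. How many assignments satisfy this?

27240

Inclusion-exclusion on the 3 forbidden self-matches:
Σ_{j=0}^{3} (-1)^j C(3,j)(8-j)!
= C(3,0)·8! - C(3,1)·7! + C(3,2)·6! - C(3,3)·5!
= 40320 - 15120 + 2160 - 120
= 27240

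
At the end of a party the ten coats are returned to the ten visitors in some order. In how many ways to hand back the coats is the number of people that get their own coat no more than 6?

3628514

# with exactly i fixed is C(10,i)·!(10-i); sum over i=0..6:
  i=0: C(10,0)·!10 = 1·1334961 = 1334961
  i=1: C(10,1)·!9 = 10·133496 = 1334960
  i=2: C(10,2)·!8 = 45·14833 = 667485
  i=3: C(10,3)·!7 = 120·1854 = 222480
  i=4: C(10,4)·!6 = 210·265 = 55650
  i=5: C(10,5)·!5 = 252·44 = 11088
  i=6: C(10,6)·!4 = 210·9 = 1890
Total = 3628514.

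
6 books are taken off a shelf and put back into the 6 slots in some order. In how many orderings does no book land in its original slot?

265

Recurrence: !6 = 6·!5 + (-1)^6.
!6 = 6·44 + 1 = 265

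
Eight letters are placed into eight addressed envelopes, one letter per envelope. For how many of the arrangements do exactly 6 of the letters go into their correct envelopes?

Choose which 6 of the 8 are fixed: C(8,6) = 28.
The other 2 form a derangement: !2 = 1.
Total: 28 × 1 = 28.

28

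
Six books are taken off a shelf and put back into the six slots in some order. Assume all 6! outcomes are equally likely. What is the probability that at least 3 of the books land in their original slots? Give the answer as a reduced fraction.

Favorable outcomes: Σ_{i≥3} C(6,i)·!(6-i) = 20·2 + 15·1 + 6·0 + 1·1 = 56.
Total outcomes: 6! = 720.
Probability = 56/720 = 7/90.

7/90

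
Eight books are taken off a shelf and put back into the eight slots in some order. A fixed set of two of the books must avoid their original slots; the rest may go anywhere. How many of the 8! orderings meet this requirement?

30960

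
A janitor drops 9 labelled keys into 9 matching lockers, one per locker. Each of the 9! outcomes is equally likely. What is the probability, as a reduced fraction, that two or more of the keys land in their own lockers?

Favorable outcomes: Σ_{i≥2} C(9,i)·!(9-i) = 36·1854 + 84·265 + 126·44 + 126·9 + 84·2 + 36·1 + 9·0 + 1·1 = 95887.
Total outcomes: 9! = 362880.
Probability = 95887/362880 = 95887/362880.

95887/362880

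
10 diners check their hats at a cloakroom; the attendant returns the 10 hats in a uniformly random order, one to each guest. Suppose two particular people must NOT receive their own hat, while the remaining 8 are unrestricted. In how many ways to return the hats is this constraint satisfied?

2943360

Let A_j be the event that the j-th constrained one is fixed. By inclusion-exclusion over the 2 events:
Σ_{j=0}^{2} (-1)^j C(2,j)(10-j)!
= C(2,0)·10! - C(2,1)·9! + C(2,2)·8!
= 3628800 - 725760 + 40320
= 2943360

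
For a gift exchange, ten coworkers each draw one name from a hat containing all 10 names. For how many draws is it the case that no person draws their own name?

Use !n = (n-1)(!(n-1) + !(n-2)).
!10 = 9·(133496 + 14833) = 9·148329 = 1334961

1334961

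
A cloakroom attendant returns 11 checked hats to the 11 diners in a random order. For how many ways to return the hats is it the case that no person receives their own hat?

14684570

The number of derangements of 11 is !11 = Σ_{k=0}^{11} (-1)^k·11!/k!
= 11! - 11!/1! + 11!/2! - 11!/3! + 11!/4! - 11!/5! + 11!/6! - 11!/7! + 11!/8! - 11!/9! + 11!/10! - 11!/11!
= 39916800 - 39916800 + 19958400 - 6652800 + 1663200 - 332640 + 55440 - 7920 + 990 - 110 + 11 - 1
= 14684570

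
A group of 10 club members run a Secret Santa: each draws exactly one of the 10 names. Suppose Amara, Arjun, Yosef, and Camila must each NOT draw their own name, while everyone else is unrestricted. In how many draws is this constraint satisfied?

2399760

Let A_j be the event that the j-th constrained one is fixed. By inclusion-exclusion over the 4 events:
Σ_{j=0}^{4} (-1)^j C(4,j)(10-j)!
= C(4,0)·10! - C(4,1)·9! + C(4,2)·8! - C(4,3)·7! + C(4,4)·6!
= 3628800 - 1451520 + 241920 - 20160 + 720
= 2399760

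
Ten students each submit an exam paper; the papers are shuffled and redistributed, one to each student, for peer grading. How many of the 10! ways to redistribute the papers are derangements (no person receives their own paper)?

The number of derangements of 10 is !10 = Σ_{k=0}^{10} (-1)^k·10!/k!
= 10! - 10!/1! + 10!/2! - 10!/3! + 10!/4! - 10!/5! + 10!/6! - 10!/7! + 10!/8! - 10!/9! + 10!/10!
= 3628800 - 3628800 + 1814400 - 604800 + 151200 - 30240 + 5040 - 720 + 90 - 10 + 1
= 1334961

1334961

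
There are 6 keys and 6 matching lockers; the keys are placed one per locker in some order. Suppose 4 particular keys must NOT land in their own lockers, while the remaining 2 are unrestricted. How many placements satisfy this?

Inclusion-exclusion on the 4 forbidden self-matches:
Σ_{j=0}^{4} (-1)^j C(4,j)(6-j)!
= C(4,0)·6! - C(4,1)·5! + C(4,2)·4! - C(4,3)·3! + C(4,4)·2!
= 720 - 480 + 144 - 24 + 2
= 362

362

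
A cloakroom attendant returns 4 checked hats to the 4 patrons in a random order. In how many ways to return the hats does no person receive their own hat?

9

Recurrence: !4 = 4·!3 + (-1)^4.
!4 = 4·2 + 1 = 9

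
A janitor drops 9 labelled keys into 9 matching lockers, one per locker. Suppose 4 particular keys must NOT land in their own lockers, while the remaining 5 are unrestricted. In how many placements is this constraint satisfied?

229080

Inclusion-exclusion on the 4 forbidden self-matches:
Σ_{j=0}^{4} (-1)^j C(4,j)(9-j)!
= C(4,0)·9! - C(4,1)·8! + C(4,2)·7! - C(4,3)·6! + C(4,4)·5!
= 362880 - 161280 + 30240 - 2880 + 120
= 229080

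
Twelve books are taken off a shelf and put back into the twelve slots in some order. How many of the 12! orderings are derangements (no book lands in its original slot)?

176214841

By inclusion-exclusion, !12 = Σ (-1)^k · 12!/k! for k=0..12
= 12! - 12!/1! + 12!/2! - 12!/3! + 12!/4! - 12!/5! + 12!/6! - 12!/7! + 12!/8! - 12!/9! + 12!/10! - 12!/11! + 12!/12!
= 479001600 - 479001600 + 239500800 - 79833600 + 19958400 - 3991680 + 665280 - 95040 + 11880 - 1320 + 132 - 12 + 1
= 176214841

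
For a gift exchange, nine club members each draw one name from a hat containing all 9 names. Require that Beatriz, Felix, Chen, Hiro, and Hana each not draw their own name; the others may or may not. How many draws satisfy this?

Let A_j be the event that the j-th constrained one is fixed. By inclusion-exclusion over the 5 events:
Σ_{j=0}^{5} (-1)^j C(5,j)(9-j)!
= C(5,0)·9! - C(5,1)·8! + C(5,2)·7! - C(5,3)·6! + C(5,4)·5! - C(5,5)·4!
= 362880 - 201600 + 50400 - 7200 + 600 - 24
= 205056

205056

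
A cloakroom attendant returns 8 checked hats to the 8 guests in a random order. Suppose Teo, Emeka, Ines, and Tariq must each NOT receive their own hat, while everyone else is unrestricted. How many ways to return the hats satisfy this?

24024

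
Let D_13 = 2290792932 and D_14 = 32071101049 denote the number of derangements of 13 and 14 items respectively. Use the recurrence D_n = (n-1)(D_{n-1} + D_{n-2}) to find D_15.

D_15 = (15-1)·(D_14 + D_13) = 14·(32071101049 + 2290792932) = 14·34361893981 = 481066515734.

481066515734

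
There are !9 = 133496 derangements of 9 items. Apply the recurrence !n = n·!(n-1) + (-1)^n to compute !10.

1334961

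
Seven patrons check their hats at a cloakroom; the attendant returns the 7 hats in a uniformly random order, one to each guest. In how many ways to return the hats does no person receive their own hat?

1854

The subfactorial !7 = [7!/e] (nearest integer).
7! = 5040, and 5040/e ≈ 1854.11, so !7 = 1854.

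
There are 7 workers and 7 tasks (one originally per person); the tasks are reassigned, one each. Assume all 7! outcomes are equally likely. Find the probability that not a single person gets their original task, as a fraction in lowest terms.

Favorable outcomes: !7 = 1854.
Total outcomes: 7! = 5040.
Probability = 1854/5040 = 103/280.

103/280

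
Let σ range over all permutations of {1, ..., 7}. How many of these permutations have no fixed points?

1854

The number of derangements of 7 is !7 = Σ_{k=0}^{7} (-1)^k·7!/k!
= 7! - 7!/1! + 7!/2! - 7!/3! + 7!/4! - 7!/5! + 7!/6! - 7!/7!
= 5040 - 5040 + 2520 - 840 + 210 - 42 + 7 - 1
= 1854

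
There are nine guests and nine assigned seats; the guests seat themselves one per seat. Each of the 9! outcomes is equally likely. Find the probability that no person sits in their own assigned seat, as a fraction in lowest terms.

16687/45360

Favorable outcomes: !9 = 133496.
Total outcomes: 9! = 362880.
Probability = 133496/362880 = 16687/45360.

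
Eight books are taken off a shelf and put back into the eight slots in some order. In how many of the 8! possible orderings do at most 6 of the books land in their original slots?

40319

# with exactly i fixed is C(8,i)·!(8-i); sum over i=0..6:
  i=0: C(8,0)·!8 = 1·14833 = 14833
  i=1: C(8,1)·!7 = 8·1854 = 14832
  i=2: C(8,2)·!6 = 28·265 = 7420
  i=3: C(8,3)·!5 = 56·44 = 2464
  i=4: C(8,4)·!4 = 70·9 = 630
  i=5: C(8,5)·!3 = 56·2 = 112
  i=6: C(8,6)·!2 = 28·1 = 28
Total = 40319.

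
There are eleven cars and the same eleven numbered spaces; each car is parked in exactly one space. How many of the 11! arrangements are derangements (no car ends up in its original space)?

By inclusion-exclusion, !11 = Σ (-1)^k · 11!/k! for k=0..11
= 11! - 11!/1! + 11!/2! - 11!/3! + 11!/4! - 11!/5! + 11!/6! - 11!/7! + 11!/8! - 11!/9! + 11!/10! - 11!/11!
= 39916800 - 39916800 + 19958400 - 6652800 + 1663200 - 332640 + 55440 - 7920 + 990 - 110 + 11 - 1
= 14684570

14684570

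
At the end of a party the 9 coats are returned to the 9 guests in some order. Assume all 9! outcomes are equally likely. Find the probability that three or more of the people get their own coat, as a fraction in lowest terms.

29143/362880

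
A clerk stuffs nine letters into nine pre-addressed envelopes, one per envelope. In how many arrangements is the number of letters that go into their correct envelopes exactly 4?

5544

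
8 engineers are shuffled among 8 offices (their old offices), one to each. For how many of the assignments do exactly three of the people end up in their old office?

2464

Pick the 3 fixed positions: C(8,3) = 56 ways.
The other 5 form a derangement: !5 = 44.
Total: 56 × 44 = 2464.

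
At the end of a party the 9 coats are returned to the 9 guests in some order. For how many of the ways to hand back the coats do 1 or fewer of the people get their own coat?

# with exactly i fixed is C(9,i)·!(9-i); sum over i=0..1:
  i=0: C(9,0)·!9 = 1·133496 = 133496
  i=1: C(9,1)·!8 = 9·14833 = 133497
Total = 266993.

266993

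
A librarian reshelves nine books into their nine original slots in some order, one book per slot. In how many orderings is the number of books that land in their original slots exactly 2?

Choose which 2 of the 9 are fixed: C(9,2) = 36.
The remaining 7 must be deranged: !7 = 1854.
Total: 36 × 1854 = 66744.

66744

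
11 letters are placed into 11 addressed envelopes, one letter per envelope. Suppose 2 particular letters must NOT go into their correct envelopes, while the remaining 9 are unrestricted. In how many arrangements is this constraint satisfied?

Inclusion-exclusion on the 2 forbidden self-matches:
Σ_{j=0}^{2} (-1)^j C(2,j)(11-j)!
= C(2,0)·11! - C(2,1)·10! + C(2,2)·9!
= 39916800 - 7257600 + 362880
= 33022080

33022080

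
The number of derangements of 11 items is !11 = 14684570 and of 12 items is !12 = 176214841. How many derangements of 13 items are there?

!13 = (13-1)·(!12 + !11) = 12·(176214841 + 14684570) = 12·190899411 = 2290792932.

2290792932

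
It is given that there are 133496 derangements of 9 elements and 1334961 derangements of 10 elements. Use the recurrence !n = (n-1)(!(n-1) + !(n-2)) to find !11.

14684570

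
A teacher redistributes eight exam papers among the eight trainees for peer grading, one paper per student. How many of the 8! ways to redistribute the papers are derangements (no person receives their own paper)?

The subfactorial !8 = [8!/e] (nearest integer).
8! = 40320, and 40320/e ≈ 14832.90, so !8 = 14833.

14833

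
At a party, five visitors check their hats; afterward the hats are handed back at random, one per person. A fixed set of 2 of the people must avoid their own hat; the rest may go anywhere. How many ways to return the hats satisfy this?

78

Inclusion-exclusion on the 2 forbidden self-matches:
Σ_{j=0}^{2} (-1)^j C(2,j)(5-j)!
= C(2,0)·5! - C(2,1)·4! + C(2,2)·3!
= 120 - 48 + 6
= 78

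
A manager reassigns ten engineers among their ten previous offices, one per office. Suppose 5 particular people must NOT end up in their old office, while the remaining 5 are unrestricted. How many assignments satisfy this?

2170680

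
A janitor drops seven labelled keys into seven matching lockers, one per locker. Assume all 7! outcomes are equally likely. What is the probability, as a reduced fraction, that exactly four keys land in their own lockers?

Favorable outcomes: C(7,4)·!3 = 35·2 = 70.
Total outcomes: 7! = 5040.
Probability = 70/5040 = 1/72.

1/72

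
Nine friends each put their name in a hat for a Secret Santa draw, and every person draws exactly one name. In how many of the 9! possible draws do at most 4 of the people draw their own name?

# with exactly i fixed is C(9,i)·!(9-i); sum over i=0..4:
  i=0: C(9,0)·!9 = 1·133496 = 133496
  i=1: C(9,1)·!8 = 9·14833 = 133497
  i=2: C(9,2)·!7 = 36·1854 = 66744
  i=3: C(9,3)·!6 = 84·265 = 22260
  i=4: C(9,4)·!5 = 126·44 = 5544
Total = 361541.

361541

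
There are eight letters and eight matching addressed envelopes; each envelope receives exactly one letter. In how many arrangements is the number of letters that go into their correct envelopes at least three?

# with exactly i fixed is C(8,i)·!(8-i); sum over i=3..8:
  i=3: C(8,3)·!5 = 56·44 = 2464
  i=4: C(8,4)·!4 = 70·9 = 630
  i=5: C(8,5)·!3 = 56·2 = 112
  i=6: C(8,6)·!2 = 28·1 = 28
  i=7: C(8,7)·!1 = 8·0 = 0
  i=8: C(8,8)·!0 = 1·1 = 1
Total = 3235.

3235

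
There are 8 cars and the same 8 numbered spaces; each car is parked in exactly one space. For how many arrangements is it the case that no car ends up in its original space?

14833

!8 = 8! · Σ_{k=0}^{8} (-1)^k/k!
= 8! - 8!/1! + 8!/2! - 8!/3! + 8!/4! - 8!/5! + 8!/6! - 8!/7! + 8!/8!
= 40320 - 40320 + 20160 - 6720 + 1680 - 336 + 56 - 8 + 1
= 14833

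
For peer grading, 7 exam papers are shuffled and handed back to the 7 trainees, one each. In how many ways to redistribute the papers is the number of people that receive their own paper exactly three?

315

Pick the 3 fixed positions: C(7,3) = 35 ways.
The other 4 form a derangement: !4 = 9.
Total: 35 × 9 = 315.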